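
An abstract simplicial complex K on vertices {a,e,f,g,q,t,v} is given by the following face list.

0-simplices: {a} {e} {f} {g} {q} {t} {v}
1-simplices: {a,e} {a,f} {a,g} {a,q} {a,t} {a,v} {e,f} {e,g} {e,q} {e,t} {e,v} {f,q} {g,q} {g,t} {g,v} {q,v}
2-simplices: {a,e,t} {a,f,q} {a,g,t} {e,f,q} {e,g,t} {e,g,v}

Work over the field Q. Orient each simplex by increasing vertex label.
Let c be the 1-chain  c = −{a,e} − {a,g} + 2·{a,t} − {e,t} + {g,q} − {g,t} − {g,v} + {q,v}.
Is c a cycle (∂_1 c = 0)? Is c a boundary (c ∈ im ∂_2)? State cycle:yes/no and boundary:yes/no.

cycle:yes boundary:no

n_0=7 n_1=16 n_2=6  [Q]
∂1: piv[ae,af,ag,aq,at,av] rk=6  ker:ef,eg,eq,et,ev,fq,gq,gt,gv,qv
∂2: piv[aet,afq,agt,efq,egt,egv] rk=6
∂1c = 0
c vs im∂2: residual ≠ 0 ⇒ not boundary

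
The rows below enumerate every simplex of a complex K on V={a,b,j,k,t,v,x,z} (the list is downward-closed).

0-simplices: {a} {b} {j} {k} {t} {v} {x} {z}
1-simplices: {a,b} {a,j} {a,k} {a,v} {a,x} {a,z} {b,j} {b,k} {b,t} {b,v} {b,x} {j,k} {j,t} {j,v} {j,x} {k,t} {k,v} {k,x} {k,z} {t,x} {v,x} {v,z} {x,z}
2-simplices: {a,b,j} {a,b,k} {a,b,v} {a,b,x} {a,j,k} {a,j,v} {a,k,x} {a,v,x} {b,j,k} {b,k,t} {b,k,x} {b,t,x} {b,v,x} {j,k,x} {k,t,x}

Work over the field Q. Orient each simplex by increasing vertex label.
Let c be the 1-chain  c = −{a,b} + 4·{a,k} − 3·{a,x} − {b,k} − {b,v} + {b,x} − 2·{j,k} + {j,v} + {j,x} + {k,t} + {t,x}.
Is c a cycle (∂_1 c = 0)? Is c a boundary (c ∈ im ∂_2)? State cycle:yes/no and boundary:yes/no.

n_0=8 n_1=23 n_2=15  [Q]
∂1: piv[ab,aj,ak,av,ax,az,bt] rk=7  ker:bj,bk,bv,bx,jk,jt,jv,jx,kt,kv,kx,kz,tx,vx,vz,xz
∂2: piv[abj,abk,abv,abx,ajk,ajv,akx,avx,bkt,btx,jkx] rk=11  ker:bjk,bkx,bvx,ktx
∂1c = 0
c vs im∂2: reduces to 0 ⇒ boundary

cycle:yes boundary:yes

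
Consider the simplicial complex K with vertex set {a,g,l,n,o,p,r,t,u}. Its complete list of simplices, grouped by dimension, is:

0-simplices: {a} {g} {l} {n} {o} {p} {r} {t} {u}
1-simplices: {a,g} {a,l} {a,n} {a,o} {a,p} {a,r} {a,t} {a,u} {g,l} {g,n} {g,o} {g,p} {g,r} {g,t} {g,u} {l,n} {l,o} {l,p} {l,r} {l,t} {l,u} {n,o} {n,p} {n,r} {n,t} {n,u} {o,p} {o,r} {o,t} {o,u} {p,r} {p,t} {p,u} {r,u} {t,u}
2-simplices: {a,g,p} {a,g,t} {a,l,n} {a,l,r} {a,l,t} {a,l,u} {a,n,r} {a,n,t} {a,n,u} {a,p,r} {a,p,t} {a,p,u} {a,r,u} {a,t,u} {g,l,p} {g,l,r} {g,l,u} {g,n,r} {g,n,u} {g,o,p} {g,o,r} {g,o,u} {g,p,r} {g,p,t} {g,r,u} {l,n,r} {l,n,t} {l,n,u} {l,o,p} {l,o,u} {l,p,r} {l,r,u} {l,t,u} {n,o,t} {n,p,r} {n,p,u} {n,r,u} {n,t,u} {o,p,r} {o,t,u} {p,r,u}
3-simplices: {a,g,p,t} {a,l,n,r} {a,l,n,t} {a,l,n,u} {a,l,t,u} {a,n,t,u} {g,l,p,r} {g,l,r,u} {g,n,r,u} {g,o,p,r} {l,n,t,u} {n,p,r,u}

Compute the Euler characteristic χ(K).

n_0=9 n_1=35 n_2=41 n_3=12
χ=+9−35+41−12=3

χ(K)=3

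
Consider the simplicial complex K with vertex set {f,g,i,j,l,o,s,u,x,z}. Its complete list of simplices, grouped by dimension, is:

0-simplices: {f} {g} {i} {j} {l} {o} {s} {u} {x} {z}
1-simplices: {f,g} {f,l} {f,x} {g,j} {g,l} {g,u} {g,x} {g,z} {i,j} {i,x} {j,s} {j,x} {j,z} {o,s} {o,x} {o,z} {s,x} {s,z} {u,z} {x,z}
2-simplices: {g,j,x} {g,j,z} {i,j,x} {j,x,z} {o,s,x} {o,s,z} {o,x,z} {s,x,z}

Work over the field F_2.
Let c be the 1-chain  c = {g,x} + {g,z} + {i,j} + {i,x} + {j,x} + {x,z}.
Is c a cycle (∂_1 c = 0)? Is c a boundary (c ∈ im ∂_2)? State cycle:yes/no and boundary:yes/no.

n_0=10 n_1=20 n_2=8  [Z2]
∂1: piv[fg,fl,fx,gj,gu,gz,ij,js,os] rk=9  ker:gl,gx,ix,jx,jz,ox,oz,sx,sz,uz,xz
∂2: piv[gjx,gjz,ijx,jxz,osx,osz,oxz] rk=7  ker:sxz
∂1c = 0
c vs im∂2: reduces to 0 ⇒ boundary

cycle:yes boundary:yes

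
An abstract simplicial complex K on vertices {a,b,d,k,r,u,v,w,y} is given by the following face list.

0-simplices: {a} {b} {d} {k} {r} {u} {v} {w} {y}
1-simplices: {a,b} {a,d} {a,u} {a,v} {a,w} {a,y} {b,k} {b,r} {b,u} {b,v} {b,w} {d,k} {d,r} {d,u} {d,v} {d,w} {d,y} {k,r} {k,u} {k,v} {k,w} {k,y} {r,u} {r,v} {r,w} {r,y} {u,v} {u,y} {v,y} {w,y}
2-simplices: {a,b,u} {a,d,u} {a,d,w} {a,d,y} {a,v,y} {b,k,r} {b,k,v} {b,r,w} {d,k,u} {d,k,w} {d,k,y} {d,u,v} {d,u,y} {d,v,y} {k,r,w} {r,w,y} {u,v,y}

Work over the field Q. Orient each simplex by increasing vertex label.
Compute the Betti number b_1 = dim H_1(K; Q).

n_0=9 n_1=30 n_2=17  [Q]
∂1: piv[ab,ad,au,av,aw,ay,bk,br] rk=8  ker:bu,bv,bw,dk,dr,du,dv,dw,dy,kr,ku,kv,kw,ky,ru,rv,rw,ry,uv,uy,vy,wy
∂2: piv[abu,adu,adw,ady,avy,bkr,bkv,brw,dku,dkw,dky,duv,duy,dvy,krw,rwy] rk=16  ker:uvy
b_1=(30−8)−16=6

b_1=6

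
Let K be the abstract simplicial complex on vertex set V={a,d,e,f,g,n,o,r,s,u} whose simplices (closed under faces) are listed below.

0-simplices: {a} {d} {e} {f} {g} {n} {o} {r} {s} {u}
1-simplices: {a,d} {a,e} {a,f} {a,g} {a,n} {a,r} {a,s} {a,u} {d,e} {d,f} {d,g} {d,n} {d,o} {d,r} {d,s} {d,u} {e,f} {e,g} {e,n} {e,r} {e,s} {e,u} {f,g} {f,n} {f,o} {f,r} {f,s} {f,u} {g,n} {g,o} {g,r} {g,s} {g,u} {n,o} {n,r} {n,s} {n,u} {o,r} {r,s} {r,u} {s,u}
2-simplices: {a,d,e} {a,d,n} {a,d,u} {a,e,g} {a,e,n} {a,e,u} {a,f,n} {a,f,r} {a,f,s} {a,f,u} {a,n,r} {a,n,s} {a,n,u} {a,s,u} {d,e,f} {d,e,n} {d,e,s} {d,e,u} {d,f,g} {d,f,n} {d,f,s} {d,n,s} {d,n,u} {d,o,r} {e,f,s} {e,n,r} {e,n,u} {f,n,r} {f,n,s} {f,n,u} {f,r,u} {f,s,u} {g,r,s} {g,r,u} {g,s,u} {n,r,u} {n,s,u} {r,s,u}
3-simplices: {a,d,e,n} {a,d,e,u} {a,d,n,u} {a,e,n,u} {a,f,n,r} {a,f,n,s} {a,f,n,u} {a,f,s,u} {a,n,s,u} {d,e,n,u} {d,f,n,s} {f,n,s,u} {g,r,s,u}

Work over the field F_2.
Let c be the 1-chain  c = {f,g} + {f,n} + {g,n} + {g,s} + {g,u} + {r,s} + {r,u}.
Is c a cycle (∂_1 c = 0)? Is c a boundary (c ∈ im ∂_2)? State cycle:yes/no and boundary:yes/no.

n_0=10 n_1=41 n_2=38 n_3=13  [Z2]
∂1: piv[ad,ae,af,ag,an,ar,as,au,do] rk=9  ker:de,df,dg,dn,dr,ds,du,ef,eg,en,er,es,eu,fg,fn,fo,fr,fs,fu,gn,go,gr,gs,gu,no,nr,ns,nu,or,rs,ru,su
∂2: piv[ade,adn,adu,aeg,aen,aeu,afn,afr,afs,afu,anr,ans,anu,asu,def,des,dfg,dfn,dfs,dor,enr,fru,grs,gru,gsu] rk=25  ker:den,deu,dns,dnu,efs,enu,fnr,fns,fnu,fsu,nru,nsu,rsu
∂3: piv[aden,adeu,adnu,aenu,afnr,afns,afnu,afsu,ansu,dfns,grsu] rk=11  ker:denu,fnsu
∂1c = 0
c vs im∂2: residual ≠ 0 ⇒ not boundary

cycle:yes boundary:no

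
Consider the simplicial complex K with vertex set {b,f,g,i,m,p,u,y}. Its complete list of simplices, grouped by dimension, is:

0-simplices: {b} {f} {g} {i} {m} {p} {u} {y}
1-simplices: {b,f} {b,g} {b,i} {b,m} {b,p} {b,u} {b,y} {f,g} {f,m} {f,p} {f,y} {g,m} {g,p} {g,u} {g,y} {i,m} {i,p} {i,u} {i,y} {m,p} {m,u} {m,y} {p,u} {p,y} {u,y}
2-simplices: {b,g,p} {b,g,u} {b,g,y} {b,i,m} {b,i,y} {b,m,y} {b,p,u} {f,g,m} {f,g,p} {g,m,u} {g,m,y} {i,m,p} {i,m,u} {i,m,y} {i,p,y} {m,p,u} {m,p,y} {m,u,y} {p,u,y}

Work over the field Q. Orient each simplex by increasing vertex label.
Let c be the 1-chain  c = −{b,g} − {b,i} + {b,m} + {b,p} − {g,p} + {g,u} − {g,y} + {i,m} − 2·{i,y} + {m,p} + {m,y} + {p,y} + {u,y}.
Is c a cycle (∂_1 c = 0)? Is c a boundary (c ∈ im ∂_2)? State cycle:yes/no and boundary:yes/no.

n_0=8 n_1=25 n_2=19  [Q]
∂1: piv[bf,bg,bi,bm,bp,bu,by] rk=7  ker:fg,fm,fp,fy,gm,gp,gu,gy,im,ip,iu,iy,mp,mu,my,pu,py,uy
∂2: piv[bgp,bgu,bgy,bim,biy,bmy,bpu,fgm,fgp,gmu,gmy,imp,imu,ipy,mpu,muy] rk=16  ker:imy,mpy,puy
∂1c = 0
c vs im∂2: reduces to 0 ⇒ boundary

cycle:yes boundary:yes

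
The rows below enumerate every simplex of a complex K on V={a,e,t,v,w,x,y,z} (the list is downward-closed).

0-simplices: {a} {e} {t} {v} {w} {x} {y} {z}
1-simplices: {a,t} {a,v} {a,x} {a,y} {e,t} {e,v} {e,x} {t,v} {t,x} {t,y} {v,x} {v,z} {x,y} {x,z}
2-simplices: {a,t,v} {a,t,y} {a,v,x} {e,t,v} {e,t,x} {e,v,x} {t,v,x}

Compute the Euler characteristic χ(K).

χ(K)=1

n_0=8 n_1=14 n_2=7
χ=+8−14+7=1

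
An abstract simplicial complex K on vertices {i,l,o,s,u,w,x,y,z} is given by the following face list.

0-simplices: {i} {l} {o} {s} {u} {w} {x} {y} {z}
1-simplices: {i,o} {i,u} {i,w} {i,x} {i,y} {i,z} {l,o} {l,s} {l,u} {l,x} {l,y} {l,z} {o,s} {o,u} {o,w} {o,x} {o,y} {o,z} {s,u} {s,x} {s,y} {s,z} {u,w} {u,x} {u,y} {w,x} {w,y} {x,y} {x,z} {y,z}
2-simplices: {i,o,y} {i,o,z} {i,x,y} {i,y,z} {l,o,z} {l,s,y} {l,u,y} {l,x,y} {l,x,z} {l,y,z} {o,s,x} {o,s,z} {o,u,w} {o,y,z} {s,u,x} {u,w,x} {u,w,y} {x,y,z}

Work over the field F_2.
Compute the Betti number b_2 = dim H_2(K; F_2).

n_0=9 n_1=30 n_2=18  [Z2]
∂1: piv[io,iu,iw,ix,iy,iz,lo,ls] rk=8  ker:lu,lx,ly,lz,os,ou,ow,ox,oy,oz,su,sx,sy,sz,uw,ux,uy,wx,wy,xy,xz,yz
∂2: piv[ioy,ioz,ixy,iyz,loz,lsy,luy,lxy,lxz,lyz,osx,osz,ouw,sux,uwx,uwy] rk=16  ker:oyz,xyz
b_2=(18−16)−0=2

b_2=2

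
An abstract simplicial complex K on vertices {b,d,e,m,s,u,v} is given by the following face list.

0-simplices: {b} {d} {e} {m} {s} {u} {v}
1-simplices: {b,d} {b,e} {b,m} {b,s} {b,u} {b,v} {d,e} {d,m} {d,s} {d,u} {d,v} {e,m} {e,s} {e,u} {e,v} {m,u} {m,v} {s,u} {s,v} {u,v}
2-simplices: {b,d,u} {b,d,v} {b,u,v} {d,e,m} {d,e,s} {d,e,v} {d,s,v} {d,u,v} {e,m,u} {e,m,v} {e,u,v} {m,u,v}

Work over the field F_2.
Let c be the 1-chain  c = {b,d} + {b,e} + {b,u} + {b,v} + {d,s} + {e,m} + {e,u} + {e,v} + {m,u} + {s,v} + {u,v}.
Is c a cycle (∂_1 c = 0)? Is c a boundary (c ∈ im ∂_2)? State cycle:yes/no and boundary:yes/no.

n_0=7 n_1=20 n_2=12  [Z2]
∂1: piv[bd,be,bm,bs,bu,bv] rk=6  ker:de,dm,ds,du,dv,em,es,eu,ev,mu,mv,su,sv,uv
∂2: piv[bdu,bdv,buv,dem,des,dev,dsv,emu,emv,euv] rk=10  ker:duv,muv
∂1c = 0
c vs im∂2: residual ≠ 0 ⇒ not boundary

cycle:yes boundary:no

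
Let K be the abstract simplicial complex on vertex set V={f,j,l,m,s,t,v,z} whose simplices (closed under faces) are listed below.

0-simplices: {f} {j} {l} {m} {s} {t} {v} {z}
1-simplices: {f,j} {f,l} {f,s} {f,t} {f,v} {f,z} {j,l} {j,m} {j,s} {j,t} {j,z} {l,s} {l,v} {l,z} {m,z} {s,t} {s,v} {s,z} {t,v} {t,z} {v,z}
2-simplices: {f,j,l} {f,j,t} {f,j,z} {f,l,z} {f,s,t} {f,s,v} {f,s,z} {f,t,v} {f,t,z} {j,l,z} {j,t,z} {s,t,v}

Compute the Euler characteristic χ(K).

n_0=8 n_1=21 n_2=12
χ=+8−21+12=-1

χ(K)=-1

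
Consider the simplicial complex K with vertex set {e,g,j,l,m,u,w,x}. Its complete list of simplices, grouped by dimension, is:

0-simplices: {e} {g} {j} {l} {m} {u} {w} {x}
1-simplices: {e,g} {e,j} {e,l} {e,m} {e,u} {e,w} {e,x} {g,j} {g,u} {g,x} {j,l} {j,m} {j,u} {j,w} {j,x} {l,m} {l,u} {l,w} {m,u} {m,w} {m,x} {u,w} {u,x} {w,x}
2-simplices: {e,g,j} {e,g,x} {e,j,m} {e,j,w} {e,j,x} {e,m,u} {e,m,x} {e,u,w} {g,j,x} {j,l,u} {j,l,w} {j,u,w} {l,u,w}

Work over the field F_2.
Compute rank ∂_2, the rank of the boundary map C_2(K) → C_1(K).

rank∂_2=11

n_0=8 n_1=24 n_2=13  [Z2]
∂1: piv[eg,ej,el,em,eu,ew,ex] rk=7  ker:gj,gu,gx,jl,jm,ju,jw,jx,lm,lu,lw,mu,mw,mx,uw,ux,wx
∂2: piv[egj,egx,ejm,ejw,ejx,emu,emx,euw,jlu,jlw,juw] rk=11  ker:gjx,luw
rk∂_2=11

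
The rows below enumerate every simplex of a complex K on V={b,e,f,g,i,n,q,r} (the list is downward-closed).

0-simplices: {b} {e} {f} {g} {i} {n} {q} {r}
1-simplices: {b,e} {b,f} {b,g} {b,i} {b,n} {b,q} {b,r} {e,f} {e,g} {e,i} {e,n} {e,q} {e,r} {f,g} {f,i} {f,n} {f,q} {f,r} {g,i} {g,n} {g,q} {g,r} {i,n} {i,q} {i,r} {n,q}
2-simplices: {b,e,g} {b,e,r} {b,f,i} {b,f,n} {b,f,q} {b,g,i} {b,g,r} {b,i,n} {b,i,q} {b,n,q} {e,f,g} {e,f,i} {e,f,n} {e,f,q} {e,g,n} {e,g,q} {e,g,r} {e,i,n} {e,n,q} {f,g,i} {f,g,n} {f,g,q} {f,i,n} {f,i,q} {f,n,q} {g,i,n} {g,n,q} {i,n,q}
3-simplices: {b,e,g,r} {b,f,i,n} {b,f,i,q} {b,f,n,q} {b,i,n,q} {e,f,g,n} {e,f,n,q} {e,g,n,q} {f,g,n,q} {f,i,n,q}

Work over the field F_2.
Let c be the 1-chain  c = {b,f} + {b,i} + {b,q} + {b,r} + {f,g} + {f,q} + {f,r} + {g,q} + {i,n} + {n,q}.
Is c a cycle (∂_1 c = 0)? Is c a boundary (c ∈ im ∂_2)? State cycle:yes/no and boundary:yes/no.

cycle:yes boundary:no

n_0=8 n_1=26 n_2=28 n_3=10  [Z2]
∂1: piv[be,bf,bg,bi,bn,bq,br] rk=7  ker:ef,eg,ei,en,eq,er,fg,fi,fn,fq,fr,gi,gn,gq,gr,in,iq,ir,nq
∂2: piv[beg,ber,bfi,bfn,bfq,bgi,bgr,bin,biq,bnq,efg,efi,efn,efq,egn,egq,fgi] rk=17  ker:egr,ein,enq,fgn,fgq,fin,fiq,fnq,gin,gnq,inq
∂3: piv[begr,bfin,bfiq,bfnq,binq,efgn,efnq,egnq,fgnq] rk=9  ker:finq
∂1c = 0
c vs im∂2: residual ≠ 0 ⇒ not boundary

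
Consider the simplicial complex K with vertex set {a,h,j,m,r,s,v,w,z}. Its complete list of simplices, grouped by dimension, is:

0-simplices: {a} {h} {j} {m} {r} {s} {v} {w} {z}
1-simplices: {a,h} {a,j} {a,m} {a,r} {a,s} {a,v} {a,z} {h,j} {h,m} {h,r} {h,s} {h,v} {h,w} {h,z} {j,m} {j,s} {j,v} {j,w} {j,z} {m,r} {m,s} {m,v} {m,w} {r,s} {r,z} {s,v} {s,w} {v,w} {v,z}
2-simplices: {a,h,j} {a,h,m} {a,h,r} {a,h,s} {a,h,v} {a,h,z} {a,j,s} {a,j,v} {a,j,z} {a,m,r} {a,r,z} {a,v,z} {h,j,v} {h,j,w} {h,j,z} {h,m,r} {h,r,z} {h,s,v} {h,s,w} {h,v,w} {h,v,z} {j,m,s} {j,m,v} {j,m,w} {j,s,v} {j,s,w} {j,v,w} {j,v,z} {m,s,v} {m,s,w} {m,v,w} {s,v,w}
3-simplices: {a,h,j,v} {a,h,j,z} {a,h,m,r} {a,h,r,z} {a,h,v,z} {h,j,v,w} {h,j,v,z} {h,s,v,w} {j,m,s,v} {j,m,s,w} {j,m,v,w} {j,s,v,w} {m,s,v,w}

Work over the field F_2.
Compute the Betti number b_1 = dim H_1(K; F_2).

b_1=2

n_0=9 n_1=29 n_2=32 n_3=13  [Z2]
∂1: piv[ah,aj,am,ar,as,av,az,hw] rk=8  ker:hj,hm,hr,hs,hv,hz,jm,js,jv,jw,jz,mr,ms,mv,mw,rs,rz,sv,sw,vw,vz
∂2: piv[ahj,ahm,ahr,ahs,ahv,ahz,ajs,ajv,ajz,amr,arz,avz,hjw,hsv,hsw,hvw,jms,jmv,jmw] rk=19  ker:hjv,hjz,hmr,hrz,hvz,jsv,jsw,jvw,jvz,msv,msw,mvw,svw
∂3: piv[ahjv,ahjz,ahmr,ahrz,ahvz,hjvw,hjvz,hsvw,jmsv,jmsw,jmvw,jsvw] rk=12  ker:msvw
b_1=(29−8)−19=2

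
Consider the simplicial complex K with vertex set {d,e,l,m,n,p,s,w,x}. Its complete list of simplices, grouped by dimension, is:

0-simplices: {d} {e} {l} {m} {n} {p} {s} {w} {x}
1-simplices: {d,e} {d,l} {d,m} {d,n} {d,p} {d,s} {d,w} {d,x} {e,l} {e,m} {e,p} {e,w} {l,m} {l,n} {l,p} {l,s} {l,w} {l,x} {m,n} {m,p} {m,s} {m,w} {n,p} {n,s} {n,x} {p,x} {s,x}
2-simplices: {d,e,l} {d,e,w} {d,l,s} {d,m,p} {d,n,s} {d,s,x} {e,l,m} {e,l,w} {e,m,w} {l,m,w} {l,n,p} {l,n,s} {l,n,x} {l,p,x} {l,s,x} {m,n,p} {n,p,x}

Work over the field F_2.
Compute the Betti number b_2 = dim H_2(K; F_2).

n_0=9 n_1=27 n_2=17  [Z2]
∂1: piv[de,dl,dm,dn,dp,ds,dw,dx] rk=8  ker:el,em,ep,ew,lm,ln,lp,ls,lw,lx,mn,mp,ms,mw,np,ns,nx,px,sx
∂2: piv[del,dew,dls,dmp,dns,dsx,elm,elw,emw,lnp,lns,lnx,lpx,lsx,mnp] rk=15  ker:lmw,npx
b_2=(17−15)−0=2

b_2=2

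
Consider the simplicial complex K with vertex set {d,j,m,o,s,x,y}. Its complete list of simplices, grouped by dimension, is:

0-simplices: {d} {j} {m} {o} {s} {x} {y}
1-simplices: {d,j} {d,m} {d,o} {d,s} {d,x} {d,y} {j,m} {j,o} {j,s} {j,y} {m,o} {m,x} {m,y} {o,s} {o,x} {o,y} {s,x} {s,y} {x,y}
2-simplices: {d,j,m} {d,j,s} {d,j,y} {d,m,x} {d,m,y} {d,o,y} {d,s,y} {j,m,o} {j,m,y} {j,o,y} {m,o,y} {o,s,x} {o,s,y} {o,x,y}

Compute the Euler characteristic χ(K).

χ(K)=2

n_0=7 n_1=19 n_2=14
χ=+7−19+14=2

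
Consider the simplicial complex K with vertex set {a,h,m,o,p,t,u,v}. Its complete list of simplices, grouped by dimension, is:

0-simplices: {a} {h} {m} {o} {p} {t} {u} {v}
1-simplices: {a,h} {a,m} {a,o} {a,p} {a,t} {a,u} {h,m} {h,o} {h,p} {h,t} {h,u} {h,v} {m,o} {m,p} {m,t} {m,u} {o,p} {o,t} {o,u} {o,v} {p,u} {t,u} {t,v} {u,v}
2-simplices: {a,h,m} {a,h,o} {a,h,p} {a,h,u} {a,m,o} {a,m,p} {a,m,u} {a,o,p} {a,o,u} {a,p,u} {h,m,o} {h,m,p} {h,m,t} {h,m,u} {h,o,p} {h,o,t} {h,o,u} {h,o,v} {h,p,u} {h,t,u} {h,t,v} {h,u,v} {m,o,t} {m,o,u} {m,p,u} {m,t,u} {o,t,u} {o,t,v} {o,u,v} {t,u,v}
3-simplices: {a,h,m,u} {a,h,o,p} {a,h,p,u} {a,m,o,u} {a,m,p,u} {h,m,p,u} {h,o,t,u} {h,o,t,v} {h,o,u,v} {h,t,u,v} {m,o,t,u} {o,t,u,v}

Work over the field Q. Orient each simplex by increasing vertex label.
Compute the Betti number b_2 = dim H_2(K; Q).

n_0=8 n_1=24 n_2=30 n_3=12  [Q]
∂1: piv[ah,am,ao,ap,at,au,hv] rk=7  ker:hm,ho,hp,ht,hu,mo,mp,mt,mu,op,ot,ou,ov,pu,tu,tv,uv
∂2: piv[ahm,aho,ahp,ahu,amo,amp,amu,aop,aou,apu,hmt,hot,hov,htu,htv,huv] rk=16  ker:hmo,hmp,hmu,hop,hou,hpu,mot,mou,mpu,mtu,otu,otv,ouv,tuv
∂3: piv[ahmu,ahop,ahpu,amou,ampu,hmpu,hotu,hotv,houv,htuv,motu] rk=11  ker:otuv
b_2=(30−16)−11=3

b_2=3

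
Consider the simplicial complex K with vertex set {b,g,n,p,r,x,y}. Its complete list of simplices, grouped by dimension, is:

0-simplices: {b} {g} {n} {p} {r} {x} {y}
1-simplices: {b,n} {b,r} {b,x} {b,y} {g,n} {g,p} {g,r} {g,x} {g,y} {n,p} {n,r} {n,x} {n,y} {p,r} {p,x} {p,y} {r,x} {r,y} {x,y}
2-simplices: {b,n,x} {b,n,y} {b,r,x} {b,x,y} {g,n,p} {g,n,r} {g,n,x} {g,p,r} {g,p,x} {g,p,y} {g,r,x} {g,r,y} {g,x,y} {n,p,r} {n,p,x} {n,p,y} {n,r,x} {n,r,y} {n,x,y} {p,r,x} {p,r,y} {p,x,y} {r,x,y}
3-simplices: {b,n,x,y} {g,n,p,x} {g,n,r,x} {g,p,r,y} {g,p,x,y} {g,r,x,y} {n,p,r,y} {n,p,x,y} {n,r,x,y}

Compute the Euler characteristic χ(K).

χ(K)=2

n_0=7 n_1=19 n_2=23 n_3=9
χ=+7−19+23−9=2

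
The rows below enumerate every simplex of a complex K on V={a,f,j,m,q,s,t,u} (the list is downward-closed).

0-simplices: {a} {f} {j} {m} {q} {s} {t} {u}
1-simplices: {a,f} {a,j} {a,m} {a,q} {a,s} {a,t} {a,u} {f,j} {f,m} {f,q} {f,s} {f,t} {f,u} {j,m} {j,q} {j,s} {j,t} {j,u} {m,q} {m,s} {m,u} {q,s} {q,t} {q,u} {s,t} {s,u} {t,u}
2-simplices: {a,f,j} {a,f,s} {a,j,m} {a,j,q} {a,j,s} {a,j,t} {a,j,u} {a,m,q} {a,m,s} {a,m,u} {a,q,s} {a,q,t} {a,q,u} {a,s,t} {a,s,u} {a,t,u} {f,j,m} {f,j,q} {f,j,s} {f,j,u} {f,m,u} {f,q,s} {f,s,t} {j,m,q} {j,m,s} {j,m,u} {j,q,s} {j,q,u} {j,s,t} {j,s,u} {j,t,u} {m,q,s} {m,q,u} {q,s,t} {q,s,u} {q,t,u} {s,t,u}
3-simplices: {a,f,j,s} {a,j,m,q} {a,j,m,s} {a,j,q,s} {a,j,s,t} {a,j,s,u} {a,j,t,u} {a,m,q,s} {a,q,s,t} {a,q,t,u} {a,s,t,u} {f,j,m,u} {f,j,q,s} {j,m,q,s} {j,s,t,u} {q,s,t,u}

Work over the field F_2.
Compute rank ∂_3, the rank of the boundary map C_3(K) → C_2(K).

rank∂_3=14

n_0=8 n_1=27 n_2=37 n_3=16  [Z2]
∂1: piv[af,aj,am,aq,as,at,au] rk=7  ker:fj,fm,fq,fs,ft,fu,jm,jq,js,jt,ju,mq,ms,mu,qs,qt,qu,st,su,tu
∂2: piv[afj,afs,ajm,ajq,ajs,ajt,aju,amq,ams,amu,aqs,aqt,aqu,ast,asu,atu,fjm,fjq,fju,fst] rk=20  ker:fjs,fmu,fqs,jmq,jms,jmu,jqs,jqu,jst,jsu,jtu,mqs,mqu,qst,qsu,qtu,stu
∂3: piv[afjs,ajmq,ajms,ajqs,ajst,ajsu,ajtu,amqs,aqst,aqtu,astu,fjmu,fjqs,qstu] rk=14  ker:jmqs,jstu
rk∂_3=14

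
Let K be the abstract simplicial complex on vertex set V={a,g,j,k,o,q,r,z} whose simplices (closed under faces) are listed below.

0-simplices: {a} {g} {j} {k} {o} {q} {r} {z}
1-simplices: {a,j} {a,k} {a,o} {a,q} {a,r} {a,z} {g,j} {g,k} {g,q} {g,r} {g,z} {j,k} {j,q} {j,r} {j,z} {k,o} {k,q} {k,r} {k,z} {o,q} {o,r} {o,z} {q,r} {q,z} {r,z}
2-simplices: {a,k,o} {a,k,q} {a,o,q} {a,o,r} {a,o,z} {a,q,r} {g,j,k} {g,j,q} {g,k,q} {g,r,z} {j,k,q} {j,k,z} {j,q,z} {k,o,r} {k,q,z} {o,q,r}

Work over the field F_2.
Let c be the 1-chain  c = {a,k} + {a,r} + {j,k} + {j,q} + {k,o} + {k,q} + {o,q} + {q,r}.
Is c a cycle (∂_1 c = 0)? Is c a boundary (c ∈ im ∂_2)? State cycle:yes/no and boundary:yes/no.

cycle:yes boundary:yes

n_0=8 n_1=25 n_2=16  [Z2]
∂1: piv[aj,ak,ao,aq,ar,az,gj] rk=7  ker:gk,gq,gr,gz,jk,jq,jr,jz,ko,kq,kr,kz,oq,or,oz,qr,qz,rz
∂2: piv[ako,akq,aoq,aor,aoz,aqr,gjk,gjq,gkq,grz,jkz,jqz,kor] rk=13  ker:jkq,kqz,oqr
∂1c = 0
c vs im∂2: reduces to 0 ⇒ boundary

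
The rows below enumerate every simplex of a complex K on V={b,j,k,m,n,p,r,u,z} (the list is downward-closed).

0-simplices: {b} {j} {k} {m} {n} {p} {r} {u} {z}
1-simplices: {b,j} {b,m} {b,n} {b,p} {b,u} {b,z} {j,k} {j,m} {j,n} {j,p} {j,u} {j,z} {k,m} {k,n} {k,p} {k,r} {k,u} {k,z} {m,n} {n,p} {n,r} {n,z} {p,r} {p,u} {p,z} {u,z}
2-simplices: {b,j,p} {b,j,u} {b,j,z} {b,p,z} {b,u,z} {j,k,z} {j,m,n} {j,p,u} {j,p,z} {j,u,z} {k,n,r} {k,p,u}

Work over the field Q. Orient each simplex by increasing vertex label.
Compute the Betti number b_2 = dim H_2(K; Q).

b_2=2

n_0=9 n_1=26 n_2=12  [Q]
∂1: piv[bj,bm,bn,bp,bu,bz,jk,kr] rk=8  ker:jm,jn,jp,ju,jz,km,kn,kp,ku,kz,mn,np,nr,nz,pr,pu,pz,uz
∂2: piv[bjp,bju,bjz,bpz,buz,jkz,jmn,jpu,knr,kpu] rk=10  ker:jpz,juz
b_2=(12−10)−0=2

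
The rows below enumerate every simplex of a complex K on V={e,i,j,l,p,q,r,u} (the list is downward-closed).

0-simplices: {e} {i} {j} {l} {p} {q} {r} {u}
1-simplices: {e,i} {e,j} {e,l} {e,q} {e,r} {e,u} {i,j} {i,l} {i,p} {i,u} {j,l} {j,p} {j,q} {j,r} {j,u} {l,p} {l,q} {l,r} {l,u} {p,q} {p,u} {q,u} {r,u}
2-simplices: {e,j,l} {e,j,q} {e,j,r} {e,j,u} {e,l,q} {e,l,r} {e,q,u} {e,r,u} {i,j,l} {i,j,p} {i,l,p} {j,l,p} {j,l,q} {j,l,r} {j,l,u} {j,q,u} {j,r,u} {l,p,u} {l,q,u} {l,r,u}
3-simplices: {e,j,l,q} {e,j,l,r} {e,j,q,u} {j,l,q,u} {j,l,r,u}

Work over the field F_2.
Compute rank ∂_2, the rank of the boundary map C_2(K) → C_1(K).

n_0=8 n_1=23 n_2=20 n_3=5  [Z2]
∂1: piv[ei,ej,el,eq,er,eu,ip] rk=7  ker:ij,il,iu,jl,jp,jq,jr,ju,lp,lq,lr,lu,pq,pu,qu,ru
∂2: piv[ejl,ejq,ejr,eju,elq,elr,equ,eru,ijl,ijp,ilp,jlu,lpu] rk=13  ker:jlp,jlq,jlr,jqu,jru,lqu,lru
∂3: piv[ejlq,ejlr,ejqu,jlqu,jlru] rk=5
rk∂_2=13

rank∂_2=13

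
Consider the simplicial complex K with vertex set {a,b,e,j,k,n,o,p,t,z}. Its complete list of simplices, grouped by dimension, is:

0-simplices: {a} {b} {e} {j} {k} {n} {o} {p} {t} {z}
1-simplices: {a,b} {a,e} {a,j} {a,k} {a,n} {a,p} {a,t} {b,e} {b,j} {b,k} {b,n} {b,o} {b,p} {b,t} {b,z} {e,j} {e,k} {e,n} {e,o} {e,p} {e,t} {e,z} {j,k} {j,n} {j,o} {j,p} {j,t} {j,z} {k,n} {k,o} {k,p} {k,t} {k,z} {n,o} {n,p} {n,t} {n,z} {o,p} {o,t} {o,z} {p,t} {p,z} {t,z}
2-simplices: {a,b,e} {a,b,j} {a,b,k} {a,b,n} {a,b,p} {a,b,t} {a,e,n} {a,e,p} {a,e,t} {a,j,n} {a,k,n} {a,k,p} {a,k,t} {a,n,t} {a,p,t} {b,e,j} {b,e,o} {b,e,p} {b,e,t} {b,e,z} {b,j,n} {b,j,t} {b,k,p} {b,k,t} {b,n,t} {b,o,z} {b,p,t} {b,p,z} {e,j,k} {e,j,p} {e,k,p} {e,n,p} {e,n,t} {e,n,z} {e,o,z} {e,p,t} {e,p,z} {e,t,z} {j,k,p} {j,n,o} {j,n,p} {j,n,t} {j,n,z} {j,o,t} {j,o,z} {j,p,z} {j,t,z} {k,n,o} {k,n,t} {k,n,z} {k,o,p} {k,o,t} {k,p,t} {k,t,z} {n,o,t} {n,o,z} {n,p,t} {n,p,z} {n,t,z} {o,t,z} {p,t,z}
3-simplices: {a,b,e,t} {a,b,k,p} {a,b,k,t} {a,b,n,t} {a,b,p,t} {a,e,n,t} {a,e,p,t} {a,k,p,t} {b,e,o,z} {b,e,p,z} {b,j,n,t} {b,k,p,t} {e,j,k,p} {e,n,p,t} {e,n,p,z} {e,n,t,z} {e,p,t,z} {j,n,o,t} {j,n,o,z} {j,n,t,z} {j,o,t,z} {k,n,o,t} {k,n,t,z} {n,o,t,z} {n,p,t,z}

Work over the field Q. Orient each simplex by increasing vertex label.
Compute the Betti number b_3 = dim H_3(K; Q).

b_3=3

n_0=10 n_1=43 n_2=61 n_3=25  [Q]
∂1: piv[ab,ae,aj,ak,an,ap,at,bo,bz] rk=9  ker:be,bj,bk,bn,bp,bt,ej,ek,en,eo,ep,et,ez,jk,jn,jo,jp,jt,jz,kn,ko,kp,kt,kz,no,np,nt,nz,op,ot,oz,pt,pz,tz
∂2: piv[abe,abj,abk,abn,abp,abt,aen,aep,aet,ajn,akn,akp,akt,ant,apt,bej,beo,bez,bjt,boz,bpz,ejk,ejp,ekp,enp,enz,etz,jno,jnz,jot,joz,kno,knz,kop] rk=34  ker:bep,bet,bjn,bkp,bkt,bnt,bpt,ent,eoz,ept,epz,jkp,jnp,jnt,jpz,jtz,knt,kot,kpt,ktz,not,noz,npt,npz,ntz,otz,ptz
∂3: piv[abet,abkp,abkt,abnt,abpt,aent,aept,akpt,beoz,bepz,bjnt,ejkp,enpt,enpz,entz,eptz,jnot,jnoz,jntz,jotz,knot,kntz] rk=22  ker:bkpt,notz,nptz
b_3=(25−22)−0=3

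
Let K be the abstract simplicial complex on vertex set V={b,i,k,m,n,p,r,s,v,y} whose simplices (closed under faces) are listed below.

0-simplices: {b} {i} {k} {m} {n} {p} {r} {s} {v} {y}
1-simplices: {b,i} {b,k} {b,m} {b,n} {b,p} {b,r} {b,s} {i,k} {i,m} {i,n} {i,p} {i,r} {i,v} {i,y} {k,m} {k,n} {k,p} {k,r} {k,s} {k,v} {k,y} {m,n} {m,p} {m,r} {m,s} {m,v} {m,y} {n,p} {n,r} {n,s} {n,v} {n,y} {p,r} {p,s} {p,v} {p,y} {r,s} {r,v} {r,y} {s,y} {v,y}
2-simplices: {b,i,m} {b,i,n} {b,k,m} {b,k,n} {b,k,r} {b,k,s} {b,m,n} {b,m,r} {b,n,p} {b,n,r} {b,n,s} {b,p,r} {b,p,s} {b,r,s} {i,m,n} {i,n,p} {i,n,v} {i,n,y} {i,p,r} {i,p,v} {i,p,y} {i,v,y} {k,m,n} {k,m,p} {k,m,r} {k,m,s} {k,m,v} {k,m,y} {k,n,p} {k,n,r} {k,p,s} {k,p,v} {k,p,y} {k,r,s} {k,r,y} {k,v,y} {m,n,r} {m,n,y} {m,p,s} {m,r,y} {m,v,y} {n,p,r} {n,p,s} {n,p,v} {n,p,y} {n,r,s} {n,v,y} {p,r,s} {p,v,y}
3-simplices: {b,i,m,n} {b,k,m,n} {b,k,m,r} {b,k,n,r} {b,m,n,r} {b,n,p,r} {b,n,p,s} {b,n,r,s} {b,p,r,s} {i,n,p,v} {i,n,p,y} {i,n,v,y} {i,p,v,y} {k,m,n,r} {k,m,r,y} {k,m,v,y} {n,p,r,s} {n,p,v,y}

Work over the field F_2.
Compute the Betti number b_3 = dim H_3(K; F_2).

b_3=3

n_0=10 n_1=41 n_2=49 n_3=18  [Z2]
∂1: piv[bi,bk,bm,bn,bp,br,bs,iv,iy] rk=9  ker:ik,im,in,ip,ir,km,kn,kp,kr,ks,kv,ky,mn,mp,mr,ms,mv,my,np,nr,ns,nv,ny,pr,ps,pv,py,rs,rv,ry,sy,vy
∂2: piv[bim,bin,bkm,bkn,bkr,bks,bmn,bmr,bnp,bnr,bns,bpr,bps,brs,inp,inv,iny,ipr,ipv,ipy,ivy,kmp,kms,kmv,kmy,knp,kpv,kpy,kry] rk=29  ker:imn,kmn,kmr,knr,kps,krs,kvy,mnr,mny,mps,mry,mvy,npr,nps,npv,npy,nrs,nvy,prs,pvy
∂3: piv[bimn,bkmn,bkmr,bknr,bmnr,bnpr,bnps,bnrs,bprs,inpv,inpy,invy,ipvy,kmry,kmvy] rk=15  ker:kmnr,nprs,npvy
b_3=(18−15)−0=3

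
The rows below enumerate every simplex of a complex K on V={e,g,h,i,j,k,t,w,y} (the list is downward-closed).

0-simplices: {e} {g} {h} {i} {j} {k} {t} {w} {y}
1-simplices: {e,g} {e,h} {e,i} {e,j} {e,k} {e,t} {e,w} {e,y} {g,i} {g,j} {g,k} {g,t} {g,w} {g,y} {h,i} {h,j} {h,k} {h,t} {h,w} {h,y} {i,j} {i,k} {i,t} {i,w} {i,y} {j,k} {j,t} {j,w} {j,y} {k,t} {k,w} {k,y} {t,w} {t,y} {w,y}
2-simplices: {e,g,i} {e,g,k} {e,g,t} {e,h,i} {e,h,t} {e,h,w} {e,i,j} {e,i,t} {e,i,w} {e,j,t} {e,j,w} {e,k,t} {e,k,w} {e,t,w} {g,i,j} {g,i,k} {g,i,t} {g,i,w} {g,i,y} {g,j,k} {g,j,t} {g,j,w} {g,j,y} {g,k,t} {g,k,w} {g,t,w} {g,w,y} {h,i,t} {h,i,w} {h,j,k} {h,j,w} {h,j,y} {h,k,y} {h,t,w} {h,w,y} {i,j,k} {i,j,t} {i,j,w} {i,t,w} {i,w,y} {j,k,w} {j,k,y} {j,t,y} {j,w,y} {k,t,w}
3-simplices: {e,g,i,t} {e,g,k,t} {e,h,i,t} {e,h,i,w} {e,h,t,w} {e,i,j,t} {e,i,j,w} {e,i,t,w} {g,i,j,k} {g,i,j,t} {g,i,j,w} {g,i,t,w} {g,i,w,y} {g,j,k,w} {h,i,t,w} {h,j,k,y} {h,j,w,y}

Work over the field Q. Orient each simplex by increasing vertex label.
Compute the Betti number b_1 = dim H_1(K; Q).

b_1=1

n_0=9 n_1=35 n_2=45 n_3=17  [Q]
∂1: piv[eg,eh,ei,ej,ek,et,ew,ey] rk=8  ker:gi,gj,gk,gt,gw,gy,hi,hj,hk,ht,hw,hy,ij,ik,it,iw,iy,jk,jt,jw,jy,kt,kw,ky,tw,ty,wy
∂2: piv[egi,egk,egt,ehi,eht,ehw,eij,eit,eiw,ejt,ejw,ekt,ekw,etw,gij,gik,giw,giy,gjk,gjy,gwy,hjk,hjw,hjy,hky,jty] rk=26  ker:git,gjt,gjw,gkt,gkw,gtw,hit,hiw,htw,hwy,ijk,ijt,ijw,itw,iwy,jkw,jky,jwy,ktw
∂3: piv[egit,egkt,ehit,ehiw,ehtw,eijt,eijw,eitw,gijk,gijt,gijw,gitw,giwy,gjkw,hjky,hjwy] rk=16  ker:hitw
b_1=(35−8)−26=1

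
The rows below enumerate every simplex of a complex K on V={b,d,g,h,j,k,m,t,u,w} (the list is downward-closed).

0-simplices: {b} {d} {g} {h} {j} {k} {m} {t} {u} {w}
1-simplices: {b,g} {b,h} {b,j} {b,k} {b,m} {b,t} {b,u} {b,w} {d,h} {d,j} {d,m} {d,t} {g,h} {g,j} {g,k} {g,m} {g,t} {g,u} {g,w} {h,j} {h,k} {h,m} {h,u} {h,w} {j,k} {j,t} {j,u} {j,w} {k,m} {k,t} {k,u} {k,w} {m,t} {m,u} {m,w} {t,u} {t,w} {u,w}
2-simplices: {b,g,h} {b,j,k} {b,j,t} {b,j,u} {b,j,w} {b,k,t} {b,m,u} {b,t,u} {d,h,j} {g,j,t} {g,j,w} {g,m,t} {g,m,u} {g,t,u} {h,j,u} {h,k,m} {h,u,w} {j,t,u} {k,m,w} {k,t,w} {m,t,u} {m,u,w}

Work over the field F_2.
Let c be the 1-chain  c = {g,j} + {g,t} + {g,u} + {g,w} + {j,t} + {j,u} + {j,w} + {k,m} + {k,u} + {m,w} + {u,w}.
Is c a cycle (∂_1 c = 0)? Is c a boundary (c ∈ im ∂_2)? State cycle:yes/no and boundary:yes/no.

n_0=10 n_1=38 n_2=22  [Z2]
∂1: piv[bg,bh,bj,bk,bm,bt,bu,bw,dh] rk=9  ker:dj,dm,dt,gh,gj,gk,gm,gt,gu,gw,hj,hk,hm,hu,hw,jk,jt,ju,jw,km,kt,ku,kw,mt,mu,mw,tu,tw,uw
∂2: piv[bgh,bjk,bjt,bju,bjw,bkt,bmu,btu,dhj,gjt,gjw,gmt,gmu,gtu,hju,hkm,huw,kmw,ktw,muw] rk=20  ker:jtu,mtu
∂1c = 0
c vs im∂2: residual ≠ 0 ⇒ not boundary

cycle:yes boundary:no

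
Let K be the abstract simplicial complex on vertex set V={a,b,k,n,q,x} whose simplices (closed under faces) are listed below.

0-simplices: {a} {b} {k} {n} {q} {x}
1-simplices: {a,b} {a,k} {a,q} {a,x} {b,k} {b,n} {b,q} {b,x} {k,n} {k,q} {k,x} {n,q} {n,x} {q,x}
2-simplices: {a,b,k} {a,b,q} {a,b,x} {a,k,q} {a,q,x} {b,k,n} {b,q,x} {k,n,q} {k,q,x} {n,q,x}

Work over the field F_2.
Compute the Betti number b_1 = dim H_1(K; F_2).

n_0=6 n_1=14 n_2=10  [Z2]
∂1: piv[ab,ak,aq,ax,bn] rk=5  ker:bk,bq,bx,kn,kq,kx,nq,nx,qx
∂2: piv[abk,abq,abx,akq,aqx,bkn,knq,kqx,nqx] rk=9  ker:bqx
b_1=(14−5)−9=0

b_1=0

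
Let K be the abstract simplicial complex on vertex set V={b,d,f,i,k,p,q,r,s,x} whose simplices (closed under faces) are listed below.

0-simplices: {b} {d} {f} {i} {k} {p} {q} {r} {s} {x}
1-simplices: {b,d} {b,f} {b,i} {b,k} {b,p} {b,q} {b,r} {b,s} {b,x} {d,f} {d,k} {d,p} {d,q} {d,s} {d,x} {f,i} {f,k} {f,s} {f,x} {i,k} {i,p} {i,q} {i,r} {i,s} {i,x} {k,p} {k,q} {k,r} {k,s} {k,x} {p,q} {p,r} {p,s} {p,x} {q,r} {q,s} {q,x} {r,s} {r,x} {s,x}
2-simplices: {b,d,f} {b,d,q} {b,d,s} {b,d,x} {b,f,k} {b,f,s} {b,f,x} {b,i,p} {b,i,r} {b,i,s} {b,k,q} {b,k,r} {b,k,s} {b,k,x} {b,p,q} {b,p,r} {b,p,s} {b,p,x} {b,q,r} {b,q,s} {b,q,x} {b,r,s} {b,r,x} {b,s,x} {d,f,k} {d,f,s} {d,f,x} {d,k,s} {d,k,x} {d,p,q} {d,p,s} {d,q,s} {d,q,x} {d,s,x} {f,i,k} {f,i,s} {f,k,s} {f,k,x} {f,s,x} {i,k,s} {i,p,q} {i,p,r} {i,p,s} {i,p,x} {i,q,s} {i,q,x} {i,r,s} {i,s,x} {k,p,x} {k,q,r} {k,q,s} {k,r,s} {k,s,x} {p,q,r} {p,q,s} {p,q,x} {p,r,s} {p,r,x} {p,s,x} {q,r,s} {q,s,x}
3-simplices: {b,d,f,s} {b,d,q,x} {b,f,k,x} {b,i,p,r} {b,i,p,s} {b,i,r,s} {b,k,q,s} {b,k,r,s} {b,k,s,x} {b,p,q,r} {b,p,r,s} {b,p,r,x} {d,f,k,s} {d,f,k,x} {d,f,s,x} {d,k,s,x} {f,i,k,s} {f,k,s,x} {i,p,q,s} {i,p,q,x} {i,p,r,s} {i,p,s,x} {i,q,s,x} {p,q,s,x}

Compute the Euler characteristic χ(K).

χ(K)=7

n_0=10 n_1=40 n_2=61 n_3=24
χ=+10−40+61−24=7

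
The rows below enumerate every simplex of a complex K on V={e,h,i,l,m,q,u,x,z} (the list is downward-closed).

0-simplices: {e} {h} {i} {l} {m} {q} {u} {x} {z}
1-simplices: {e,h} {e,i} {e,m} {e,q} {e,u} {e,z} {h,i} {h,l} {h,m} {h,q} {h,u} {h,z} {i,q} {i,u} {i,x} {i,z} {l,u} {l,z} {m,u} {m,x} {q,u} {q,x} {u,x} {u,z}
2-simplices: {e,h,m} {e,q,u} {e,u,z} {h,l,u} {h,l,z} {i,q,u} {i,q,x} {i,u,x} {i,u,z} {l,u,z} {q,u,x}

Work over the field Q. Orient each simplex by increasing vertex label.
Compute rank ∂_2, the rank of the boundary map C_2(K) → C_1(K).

rank∂_2=10

n_0=9 n_1=24 n_2=11  [Q]
∂1: piv[eh,ei,em,eq,eu,ez,hl,ix] rk=8  ker:hi,hm,hq,hu,hz,iq,iu,iz,lu,lz,mu,mx,qu,qx,ux,uz
∂2: piv[ehm,equ,euz,hlu,hlz,iqu,iqx,iux,iuz,luz] rk=10  ker:qux
rk∂_2=10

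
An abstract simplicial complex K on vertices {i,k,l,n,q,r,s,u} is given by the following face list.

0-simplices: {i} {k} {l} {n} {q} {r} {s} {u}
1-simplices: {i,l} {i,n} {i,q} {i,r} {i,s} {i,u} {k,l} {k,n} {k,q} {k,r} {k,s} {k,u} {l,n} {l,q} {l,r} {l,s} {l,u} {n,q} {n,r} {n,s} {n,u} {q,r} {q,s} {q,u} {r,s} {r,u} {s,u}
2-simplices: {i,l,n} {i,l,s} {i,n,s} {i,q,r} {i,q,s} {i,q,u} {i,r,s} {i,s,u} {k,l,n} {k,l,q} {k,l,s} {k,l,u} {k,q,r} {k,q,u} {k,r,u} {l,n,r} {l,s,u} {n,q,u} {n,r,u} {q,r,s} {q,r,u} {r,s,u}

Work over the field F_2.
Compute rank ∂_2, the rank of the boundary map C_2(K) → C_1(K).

rank∂_2=19

n_0=8 n_1=27 n_2=22  [Z2]
∂1: piv[il,in,iq,ir,is,iu,kl] rk=7  ker:kn,kq,kr,ks,ku,ln,lq,lr,ls,lu,nq,nr,ns,nu,qr,qs,qu,rs,ru,su
∂2: piv[iln,ils,ins,iqr,iqs,iqu,irs,isu,kln,klq,kls,klu,kqr,kqu,kru,lnr,lsu,nqu,nru] rk=19  ker:qrs,qru,rsu
rk∂_2=19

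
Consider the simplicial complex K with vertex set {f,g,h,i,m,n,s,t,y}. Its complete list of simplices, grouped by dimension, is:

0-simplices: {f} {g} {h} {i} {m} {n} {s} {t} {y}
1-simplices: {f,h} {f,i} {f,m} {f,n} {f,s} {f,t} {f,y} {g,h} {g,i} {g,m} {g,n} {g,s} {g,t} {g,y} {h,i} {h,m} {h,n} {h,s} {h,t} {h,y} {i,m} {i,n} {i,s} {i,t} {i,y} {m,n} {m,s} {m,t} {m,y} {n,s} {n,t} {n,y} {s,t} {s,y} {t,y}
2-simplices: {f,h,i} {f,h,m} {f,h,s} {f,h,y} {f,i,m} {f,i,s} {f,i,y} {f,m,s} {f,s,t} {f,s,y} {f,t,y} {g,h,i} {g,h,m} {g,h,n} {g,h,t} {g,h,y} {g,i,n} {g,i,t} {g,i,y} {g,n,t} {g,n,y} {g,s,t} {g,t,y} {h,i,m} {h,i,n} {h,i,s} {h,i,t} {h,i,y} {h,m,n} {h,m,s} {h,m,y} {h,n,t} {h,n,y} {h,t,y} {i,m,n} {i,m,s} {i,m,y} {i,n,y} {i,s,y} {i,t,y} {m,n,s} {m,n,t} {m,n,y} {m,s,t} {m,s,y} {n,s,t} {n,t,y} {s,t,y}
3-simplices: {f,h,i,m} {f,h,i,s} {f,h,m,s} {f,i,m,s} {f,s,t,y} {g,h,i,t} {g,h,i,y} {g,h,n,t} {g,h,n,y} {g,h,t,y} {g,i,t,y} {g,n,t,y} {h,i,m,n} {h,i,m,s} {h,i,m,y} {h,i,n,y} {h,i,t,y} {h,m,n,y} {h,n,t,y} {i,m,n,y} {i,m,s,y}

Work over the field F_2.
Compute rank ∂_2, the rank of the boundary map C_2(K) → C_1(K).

rank∂_2=26

n_0=9 n_1=35 n_2=48 n_3=21  [Z2]
∂1: piv[fh,fi,fm,fn,fs,ft,fy,gh] rk=8  ker:gi,gm,gn,gs,gt,gy,hi,hm,hn,hs,ht,hy,im,in,is,it,iy,mn,ms,mt,my,ns,nt,ny,st,sy,ty
∂2: piv[fhi,fhm,fhs,fhy,fim,fis,fiy,fms,fst,fsy,fty,ghi,ghm,ghn,ght,ghy,gin,git,gnt,gny,gst,gty,hmn,hmy,mns,mnt] rk=26  ker:giy,him,hin,his,hit,hiy,hms,hnt,hny,hty,imn,ims,imy,iny,isy,ity,mny,mst,msy,nst,nty,sty
∂3: piv[fhim,fhis,fhms,fims,fsty,ghit,ghiy,ghnt,ghny,ghty,gity,gnty,himn,himy,hiny,hmny,imsy] rk=17  ker:hims,hity,hnty,imny
rk∂_2=26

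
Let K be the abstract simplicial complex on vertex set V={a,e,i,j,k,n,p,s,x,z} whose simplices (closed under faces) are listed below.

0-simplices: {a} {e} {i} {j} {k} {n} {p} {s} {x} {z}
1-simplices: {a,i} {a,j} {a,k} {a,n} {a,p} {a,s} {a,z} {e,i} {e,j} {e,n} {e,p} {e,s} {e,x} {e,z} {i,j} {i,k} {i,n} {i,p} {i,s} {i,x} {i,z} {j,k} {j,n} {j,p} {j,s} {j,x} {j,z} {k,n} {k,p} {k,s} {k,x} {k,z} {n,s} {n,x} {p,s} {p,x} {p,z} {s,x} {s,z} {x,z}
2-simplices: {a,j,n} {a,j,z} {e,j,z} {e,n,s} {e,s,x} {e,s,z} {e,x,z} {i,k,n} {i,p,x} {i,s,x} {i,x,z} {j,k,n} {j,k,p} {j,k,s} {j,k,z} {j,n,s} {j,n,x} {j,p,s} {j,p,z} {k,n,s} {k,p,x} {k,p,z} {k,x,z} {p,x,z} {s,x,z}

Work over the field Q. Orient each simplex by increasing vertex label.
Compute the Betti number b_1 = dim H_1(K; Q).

n_0=10 n_1=40 n_2=25  [Q]
∂1: piv[ai,aj,ak,an,ap,as,az,ei,ex] rk=9  ker:ej,en,ep,es,ez,ij,ik,in,ip,is,ix,iz,jk,jn,jp,js,jx,jz,kn,kp,ks,kx,kz,ns,nx,ps,px,pz,sx,sz,xz
∂2: piv[ajn,ajz,ejz,ens,esx,esz,exz,ikn,ipx,isx,ixz,jkn,jkp,jks,jkz,jns,jnx,jps,jpz,kpx,kxz] rk=21  ker:kns,kpz,pxz,sxz
b_1=(40−9)−21=10

b_1=10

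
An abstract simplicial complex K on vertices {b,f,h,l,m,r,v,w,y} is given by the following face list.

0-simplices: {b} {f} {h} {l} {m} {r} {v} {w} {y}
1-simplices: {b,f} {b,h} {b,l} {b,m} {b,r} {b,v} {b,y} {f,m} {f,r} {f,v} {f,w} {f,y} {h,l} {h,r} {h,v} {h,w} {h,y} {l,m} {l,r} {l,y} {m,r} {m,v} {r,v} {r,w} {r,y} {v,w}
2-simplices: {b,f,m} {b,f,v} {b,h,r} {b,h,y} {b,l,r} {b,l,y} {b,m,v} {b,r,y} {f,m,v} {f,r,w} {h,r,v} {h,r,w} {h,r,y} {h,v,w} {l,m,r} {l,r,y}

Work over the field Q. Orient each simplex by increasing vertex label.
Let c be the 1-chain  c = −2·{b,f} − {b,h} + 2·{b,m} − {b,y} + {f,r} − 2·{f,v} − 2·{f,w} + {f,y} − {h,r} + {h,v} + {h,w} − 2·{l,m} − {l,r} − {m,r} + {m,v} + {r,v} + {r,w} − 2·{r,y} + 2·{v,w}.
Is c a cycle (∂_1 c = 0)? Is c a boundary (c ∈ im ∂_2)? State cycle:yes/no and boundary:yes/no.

n_0=9 n_1=26 n_2=16  [Q]
∂1: piv[bf,bh,bl,bm,br,bv,by,fw] rk=8  ker:fm,fr,fv,fy,hl,hr,hv,hw,hy,lm,lr,ly,mr,mv,rv,rw,ry,vw
∂2: piv[bfm,bfv,bhr,bhy,blr,bly,bmv,bry,frw,hrv,hrw,hvw,lmr] rk=13  ker:fmv,hry,lry
∂1c = 2·{b} − 2·{h} + 3·{l} − 2·{r} − {v} + 2·{w} − 2·{y}

cycle:no boundary:no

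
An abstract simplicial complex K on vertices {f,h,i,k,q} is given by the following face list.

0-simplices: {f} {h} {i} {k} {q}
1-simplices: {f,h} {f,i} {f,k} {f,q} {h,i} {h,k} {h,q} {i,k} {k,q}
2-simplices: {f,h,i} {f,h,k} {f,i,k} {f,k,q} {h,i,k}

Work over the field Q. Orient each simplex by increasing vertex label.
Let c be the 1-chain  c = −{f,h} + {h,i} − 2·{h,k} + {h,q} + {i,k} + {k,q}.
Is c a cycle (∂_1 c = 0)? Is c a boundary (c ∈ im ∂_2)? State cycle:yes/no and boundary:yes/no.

n_0=5 n_1=9 n_2=5  [Q]
∂1: piv[fh,fi,fk,fq] rk=4  ker:hi,hk,hq,ik,kq
∂2: piv[fhi,fhk,fik,fkq] rk=4  ker:hik
∂1c = {f} − {h} − 2·{k} + 2·{q}

cycle:no boundary:no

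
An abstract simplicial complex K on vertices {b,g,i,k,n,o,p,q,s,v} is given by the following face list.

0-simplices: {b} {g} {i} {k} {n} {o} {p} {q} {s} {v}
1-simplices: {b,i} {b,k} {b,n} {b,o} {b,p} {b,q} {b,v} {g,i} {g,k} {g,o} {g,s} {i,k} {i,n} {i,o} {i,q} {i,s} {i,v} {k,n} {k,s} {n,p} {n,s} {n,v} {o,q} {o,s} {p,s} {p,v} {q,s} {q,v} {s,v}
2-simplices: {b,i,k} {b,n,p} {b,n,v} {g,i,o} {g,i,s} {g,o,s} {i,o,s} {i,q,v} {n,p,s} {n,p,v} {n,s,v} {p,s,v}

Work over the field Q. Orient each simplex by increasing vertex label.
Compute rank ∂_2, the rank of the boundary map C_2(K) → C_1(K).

rank∂_2=10

n_0=10 n_1=29 n_2=12  [Q]
∂1: piv[bi,bk,bn,bo,bp,bq,bv,gi,gs] rk=9  ker:gk,go,ik,in,io,iq,is,iv,kn,ks,np,ns,nv,oq,os,ps,pv,qs,qv,sv
∂2: piv[bik,bnp,bnv,gio,gis,gos,iqv,nps,npv,nsv] rk=10  ker:ios,psv
rk∂_2=10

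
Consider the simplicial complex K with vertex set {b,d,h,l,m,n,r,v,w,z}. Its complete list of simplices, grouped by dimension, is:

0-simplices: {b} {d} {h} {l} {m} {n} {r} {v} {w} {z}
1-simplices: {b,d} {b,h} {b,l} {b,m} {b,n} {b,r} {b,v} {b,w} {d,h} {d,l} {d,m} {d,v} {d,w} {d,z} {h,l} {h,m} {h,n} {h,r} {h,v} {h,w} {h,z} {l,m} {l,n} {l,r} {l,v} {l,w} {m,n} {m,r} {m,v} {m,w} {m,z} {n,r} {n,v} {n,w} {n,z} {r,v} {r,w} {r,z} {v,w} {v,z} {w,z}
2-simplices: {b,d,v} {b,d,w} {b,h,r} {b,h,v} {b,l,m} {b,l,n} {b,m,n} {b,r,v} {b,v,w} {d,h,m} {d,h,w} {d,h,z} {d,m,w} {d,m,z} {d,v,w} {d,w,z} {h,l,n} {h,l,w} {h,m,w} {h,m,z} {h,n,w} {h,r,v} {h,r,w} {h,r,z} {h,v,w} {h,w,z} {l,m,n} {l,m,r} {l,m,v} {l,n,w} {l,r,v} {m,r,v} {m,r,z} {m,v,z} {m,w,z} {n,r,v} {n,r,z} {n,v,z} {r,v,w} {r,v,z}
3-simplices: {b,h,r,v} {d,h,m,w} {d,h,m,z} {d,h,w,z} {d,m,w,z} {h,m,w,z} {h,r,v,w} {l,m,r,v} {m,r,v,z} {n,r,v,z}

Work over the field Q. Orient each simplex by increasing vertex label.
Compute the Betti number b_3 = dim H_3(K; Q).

b_3=1

n_0=10 n_1=41 n_2=40 n_3=10  [Q]
∂1: piv[bd,bh,bl,bm,bn,br,bv,bw,dz] rk=9  ker:dh,dl,dm,dv,dw,hl,hm,hn,hr,hv,hw,hz,lm,ln,lr,lv,lw,mn,mr,mv,mw,mz,nr,nv,nw,nz,rv,rw,rz,vw,vz,wz
∂2: piv[bdv,bdw,bhr,bhv,blm,bln,bmn,brv,bvw,dhm,dhw,dhz,dmw,dmz,dwz,hln,hlw,hnw,hrw,hrz,hvw,lmr,lmv,lrv,mrz,mvz,nrv,nrz] rk=28  ker:dvw,hmw,hmz,hrv,hwz,lmn,lnw,mrv,mwz,nvz,rvw,rvz
∂3: piv[bhrv,dhmw,dhmz,dhwz,dmwz,hrvw,lmrv,mrvz,nrvz] rk=9  ker:hmwz
b_3=(10−9)−0=1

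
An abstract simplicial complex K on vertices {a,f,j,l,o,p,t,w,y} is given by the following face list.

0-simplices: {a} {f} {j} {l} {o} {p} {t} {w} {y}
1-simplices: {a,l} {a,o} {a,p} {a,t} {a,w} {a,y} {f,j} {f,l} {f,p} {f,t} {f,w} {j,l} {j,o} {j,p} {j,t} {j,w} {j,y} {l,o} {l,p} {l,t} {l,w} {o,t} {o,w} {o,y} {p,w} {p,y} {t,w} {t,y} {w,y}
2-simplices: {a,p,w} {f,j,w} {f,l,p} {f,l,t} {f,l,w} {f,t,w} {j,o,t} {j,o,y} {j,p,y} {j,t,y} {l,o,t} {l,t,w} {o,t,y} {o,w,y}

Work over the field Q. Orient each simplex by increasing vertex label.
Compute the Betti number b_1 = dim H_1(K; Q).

b_1=9

n_0=9 n_1=29 n_2=14  [Q]
∂1: piv[al,ao,ap,at,aw,ay,fj,fl] rk=8  ker:fp,ft,fw,jl,jo,jp,jt,jw,jy,lo,lp,lt,lw,ot,ow,oy,pw,py,tw,ty,wy
∂2: piv[apw,fjw,flp,flt,flw,ftw,jot,joy,jpy,jty,lot,owy] rk=12  ker:ltw,oty
b_1=(29−8)−12=9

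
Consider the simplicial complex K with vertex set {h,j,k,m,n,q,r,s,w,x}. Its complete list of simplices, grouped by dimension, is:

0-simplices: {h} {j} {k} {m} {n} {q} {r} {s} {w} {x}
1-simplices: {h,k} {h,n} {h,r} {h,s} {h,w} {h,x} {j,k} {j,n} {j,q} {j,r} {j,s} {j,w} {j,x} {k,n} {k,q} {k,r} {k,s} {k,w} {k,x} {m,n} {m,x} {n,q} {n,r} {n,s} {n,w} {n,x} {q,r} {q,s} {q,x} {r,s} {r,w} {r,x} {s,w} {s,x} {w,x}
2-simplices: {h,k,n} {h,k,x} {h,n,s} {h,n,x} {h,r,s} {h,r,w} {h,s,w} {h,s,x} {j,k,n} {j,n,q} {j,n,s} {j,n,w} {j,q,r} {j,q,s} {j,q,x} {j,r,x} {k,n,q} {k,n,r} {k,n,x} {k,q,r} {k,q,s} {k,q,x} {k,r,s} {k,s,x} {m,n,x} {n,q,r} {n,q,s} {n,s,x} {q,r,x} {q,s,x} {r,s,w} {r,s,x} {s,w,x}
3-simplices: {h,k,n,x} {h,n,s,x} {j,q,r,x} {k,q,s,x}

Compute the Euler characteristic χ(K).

χ(K)=4

n_0=10 n_1=35 n_2=33 n_3=4
χ=+10−35+33−4=4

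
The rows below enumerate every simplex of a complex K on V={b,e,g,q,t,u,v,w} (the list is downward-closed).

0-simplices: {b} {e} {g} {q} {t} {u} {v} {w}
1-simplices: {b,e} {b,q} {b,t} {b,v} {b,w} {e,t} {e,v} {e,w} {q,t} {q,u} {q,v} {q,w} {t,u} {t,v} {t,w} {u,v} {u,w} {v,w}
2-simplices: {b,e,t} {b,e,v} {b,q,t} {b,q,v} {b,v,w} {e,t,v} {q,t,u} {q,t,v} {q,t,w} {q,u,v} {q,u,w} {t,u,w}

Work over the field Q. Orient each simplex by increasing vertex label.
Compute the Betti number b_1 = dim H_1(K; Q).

n_0=8 n_1=18 n_2=12  [Q]
∂1: piv[be,bq,bt,bv,bw,qu] rk=6  ker:et,ev,ew,qt,qv,qw,tu,tv,tw,uv,uw,vw
∂2: piv[bet,bev,bqt,bqv,bvw,etv,qtu,qtw,quv,quw] rk=10  ker:qtv,tuw
b_1=(18−6)−10=2

b_1=2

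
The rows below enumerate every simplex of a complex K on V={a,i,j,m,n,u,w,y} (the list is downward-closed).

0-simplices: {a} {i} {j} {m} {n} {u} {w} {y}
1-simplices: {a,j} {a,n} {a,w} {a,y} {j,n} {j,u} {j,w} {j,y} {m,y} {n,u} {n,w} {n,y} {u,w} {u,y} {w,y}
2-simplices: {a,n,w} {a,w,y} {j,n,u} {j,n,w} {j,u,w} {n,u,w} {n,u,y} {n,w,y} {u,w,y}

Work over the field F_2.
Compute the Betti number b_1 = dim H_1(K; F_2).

b_1=2

n_0=8 n_1=15 n_2=9  [Z2]
∂1: piv[aj,an,aw,ay,ju,my] rk=6  ker:jn,jw,jy,nu,nw,ny,uw,uy,wy
∂2: piv[anw,awy,jnu,jnw,juw,nuy,nwy] rk=7  ker:nuw,uwy
b_1=(15−6)−7=2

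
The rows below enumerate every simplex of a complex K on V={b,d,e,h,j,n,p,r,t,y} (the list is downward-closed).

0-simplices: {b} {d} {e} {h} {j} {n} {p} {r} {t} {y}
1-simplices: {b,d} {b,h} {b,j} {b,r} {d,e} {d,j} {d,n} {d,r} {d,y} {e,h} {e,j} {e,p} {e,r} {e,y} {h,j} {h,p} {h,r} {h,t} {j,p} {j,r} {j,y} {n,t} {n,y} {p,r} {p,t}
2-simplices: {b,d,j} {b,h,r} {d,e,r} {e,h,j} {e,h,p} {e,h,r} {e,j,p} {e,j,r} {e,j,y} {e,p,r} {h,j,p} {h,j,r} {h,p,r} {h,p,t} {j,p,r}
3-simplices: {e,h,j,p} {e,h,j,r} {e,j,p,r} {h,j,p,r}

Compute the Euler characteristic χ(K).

n_0=10 n_1=25 n_2=15 n_3=4
χ=+10−25+15−4=-4

χ(K)=-4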